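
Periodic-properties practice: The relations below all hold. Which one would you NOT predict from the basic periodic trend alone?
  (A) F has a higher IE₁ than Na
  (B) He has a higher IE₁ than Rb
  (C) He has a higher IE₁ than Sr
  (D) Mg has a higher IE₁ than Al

The general trend: IE₁ increases across a period and decreases down a group.
(A) F (period 2, group 17) vs Na (period 3, group 1): the stated order agrees with the simple trend.
(B) He (period 1, group 18) vs Rb (period 5, group 1): the stated order agrees with the simple trend.
(C) He (period 1, group 18) vs Sr (period 5, group 2): the stated order agrees with the simple trend.
(D) Mg (period 3, group 2) vs Al (period 3, group 13): the stated order contradicts the simple trend.
The exception is (D): Al's single 3p electron is easier to remove than one from Mg's filled 3s².

(D)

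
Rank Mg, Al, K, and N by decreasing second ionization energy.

After 1 electron has been removed, what remains? Mg⁺ still has 1 valence electron; Al⁺ still has 2 valence electrons; K⁺ is the bare [Ar] core; N⁺ still has 4 valence electrons.
Core electrons are held far more tightly than valence electrons, so K tops the IE_2 order.
Valence configurations: Mg⁺ [Ne]3s¹, Al⁺ [Ne]3s², N⁺ [He]2s²2p².
The numbers (kJ/mol): Mg 1451, Al 1817, K 3052, N 2856.
Putting it together, IE_2: Mg < Al < N < K.

K > N > Al > Mg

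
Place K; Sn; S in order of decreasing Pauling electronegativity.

S, Sn, K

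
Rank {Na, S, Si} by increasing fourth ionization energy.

Si < S < Na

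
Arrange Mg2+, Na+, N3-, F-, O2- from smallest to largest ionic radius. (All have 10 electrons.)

Mg2+ < Na+ < F- < O2- < N3-

All of these have 10 electrons, so size is governed by nuclear charge alone: the more protons, the stronger the pull on the same electron cloud, and the smaller the ion.
Nuclear charges: Mg2+ (Z=12), Na+ (Z=11), F- (Z=9), O2- (Z=8), N3- (Z=7).
Smallest to largest: Mg2+ < Na+ < F- < O2- < N3-.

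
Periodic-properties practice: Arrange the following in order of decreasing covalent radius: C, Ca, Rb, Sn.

C is in period 2, group 14; Ca is in period 4, group 2; Rb is in period 5, group 1; Sn is in period 5, group 14.
Radius decreases left→right (rising Z_eff, same n) and increases top→bottom (higher n).
These span different periods and groups, so the two trends combine.
Sn > C: Sn sits below C in group 14, so the down-group effect alone puts Sn larger.
Ca > Sn: the two effects oppose for this pair; the across-period effect wins (171 vs 140 pm).
Rb > Ca: relative to Ca, both the across-period and down-group shifts push Rb's atomic radius up.
Tabulated atomic radius (pm): C 75, Ca 171, Rb 210, Sn 140.
So from largest to smallest: Rb > Ca > Sn > C.

Rb, Ca, Sn, C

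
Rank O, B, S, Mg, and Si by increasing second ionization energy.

Mg < Si < S < B < O

Consider each +1 ion: O⁺ still has 5 valence electrons; B⁺ still has 2 valence electrons; S⁺ still has 5 valence electrons; Mg⁺ still has 1 valence electron; Si⁺ still has 3 valence electrons.
All are still removing valence electrons, so compare the +1 ions as you would atoms: IE_2 generally rises across a period (higher Z_eff) and falls down a group (larger shell), subject to the usual subshell exceptions.
Valence configurations: O⁺ [He]2s²2p³, B⁺ [He]2s², S⁺ [Ne]3s²3p³, Mg⁺ [Ne]3s¹, Si⁺ [Ne]3s²3p¹.
Tabulated IE_2 (kJ/mol): O 3388, B 2427, S 2252, Mg 1451, Si 1577.
Putting it together, IE_2: Mg < Si < S < B < O.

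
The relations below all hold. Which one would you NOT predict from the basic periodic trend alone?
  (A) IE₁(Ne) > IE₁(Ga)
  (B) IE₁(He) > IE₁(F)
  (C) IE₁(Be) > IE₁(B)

(C)

The general trend: IE₁ increases across a period and decreases down a group.
(A) Ne (period 2, group 18) vs Ga (period 4, group 13): the stated order agrees with the simple trend.
(B) He (period 1, group 18) vs F (period 2, group 17): the stated order agrees with the simple trend.
(C) Be (period 2, group 2) vs B (period 2, group 13): the stated order contradicts the simple trend.
The exception is (C): removing B's lone 2p electron is easier than breaking Be's filled 2s².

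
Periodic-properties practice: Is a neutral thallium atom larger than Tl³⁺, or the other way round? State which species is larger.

Forming Tl³⁺ removes 3 electrons from Tl. Fewer electrons for the same nuclear charge means less shielding and a higher Z_eff on the remaining electrons, and for main-group metals the entire outer shell is lost.
A cation is smaller than its parent atom: Tl³⁺ < Tl.

Tl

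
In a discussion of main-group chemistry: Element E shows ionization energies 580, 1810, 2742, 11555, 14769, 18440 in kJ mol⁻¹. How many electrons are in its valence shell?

Look for the largest jump between consecutive ionization energies: IE4/IE3 ≈ 4.2, far larger than any earlier ratio.
That jump marks the point where a core electron is being removed. So the atom has 3 valence electrons.

3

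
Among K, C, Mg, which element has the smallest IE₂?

IE_2 is the cost of taking one more electron from the +1 cation: K⁺ is the bare [Ar] core; C⁺ still has 3 valence electrons; Mg⁺ still has 1 valence electron.
Core electrons are held far more tightly than valence electrons, so K tops the IE_2 order.
Valence configurations: C⁺ [He]2s²2p¹, Mg⁺ [Ne]3s¹.
The numbers (kJ/mol): K 3052, C 2353, Mg 1451.
Putting it together, IE_2: Mg < C < K.

Mg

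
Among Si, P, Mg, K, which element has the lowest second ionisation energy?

Consider each +1 ion: Si⁺ still has 3 valence electrons; P⁺ still has 4 valence electrons; Mg⁺ still has 1 valence electron; K⁺ is the bare [Ar] core.
Pulling an electron out of a noble-gas core costs far more than removing a remaining valence electron, so K sits at the high end of IE_2.
Valence configurations: Si⁺ [Ne]3s²3p¹, P⁺ [Ne]3s²3p², Mg⁺ [Ne]3s¹.
Tabulated IE_2 (kJ/mol): Si 1577, P 1907, Mg 1451, K 3052.
Hence IE_2: Mg < Si < P < K.

Mg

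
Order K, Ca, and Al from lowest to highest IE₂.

After 1 electron has been removed, what remains? K⁺ is the bare [Ar] core; Ca⁺ still has 1 valence electron; Al⁺ still has 2 valence electrons.
Breaking into a closed-shell core is much more expensive than removing a leftover valence electron — K has the largest IE_2 here.
Valence configurations: Ca⁺ [Ar]4s¹, Al⁺ [Ne]3s².
The numbers (kJ/mol): K 3052, Ca 1145, Al 1817.
Overall IE_2 order: Ca < Al < K.

Ca < Al < K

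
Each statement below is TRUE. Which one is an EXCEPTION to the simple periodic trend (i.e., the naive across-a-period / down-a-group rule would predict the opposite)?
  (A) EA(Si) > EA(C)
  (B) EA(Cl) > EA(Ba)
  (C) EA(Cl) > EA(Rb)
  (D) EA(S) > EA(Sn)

The general trend: electron affinity increases across a period and decreases down a group.
(A) Si (period 3, group 14) vs C (period 2, group 14): the stated order contradicts the simple trend.
(B) Cl (period 3, group 17) vs Ba (period 6, group 2): the stated order agrees with the simple trend.
(C) Cl (period 3, group 17) vs Rb (period 5, group 1): the stated order agrees with the simple trend.
(D) S (period 3, group 16) vs Sn (period 5, group 14): the stated order agrees with the simple trend.
The exception is (A): Si's larger, more diffuse 3p orbitals accept an added electron slightly more readily than C's compact 2p.

(A)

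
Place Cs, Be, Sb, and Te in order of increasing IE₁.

Be is in period 2, group 2; Sb is in period 5, group 15; Te is in period 5, group 16; Cs is in period 6, group 1.
Across a period the outer electron is held more tightly (higher IE₁); down a group it sits in a higher shell, more shielded, and comes off more easily.
Here both period and group differ, so the two effects have to be weighed against each other.
Sb > Cs: relative to Cs, both the across-period and down-group shifts push Sb's first ionization energy up.
Te > Sb: both are in period 5; the period trend gives Te the larger value.
Be > Te: the two effects oppose for this pair; the down-group effect wins (900 vs 869 kJ/mol).
For reference (kJ/mol): Be 900, Sb 831, Te 869, Cs 376.
So from lowest to highest: Cs < Sb < Te < Be.

Cs < Sb < Te < Be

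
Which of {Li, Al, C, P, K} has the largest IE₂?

Li

IE_2 is the cost of taking one more electron from the +1 cation: Li⁺ is the bare [He] core; Al⁺ still has 2 valence electrons; C⁺ still has 3 valence electrons; P⁺ still has 4 valence electrons; K⁺ is the bare [Ar] core.
Breaking into a closed-shell core is much more expensive than removing a leftover valence electron — K and Li have the largest IE_2 here.
Valence configurations: Al⁺ [Ne]3s², C⁺ [He]2s²2p¹, P⁺ [Ne]3s²3p².
Tabulated IE_2 (kJ/mol): Li 7298, Al 1817, C 2353, P 1907, K 3052.
Hence IE_2: Al < P < C < K < Li.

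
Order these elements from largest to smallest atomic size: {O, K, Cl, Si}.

K > Si > Cl > O

O is in period 2, group 16; Si is in period 3, group 14; Cl is in period 3, group 17; K is in period 4, group 1.
Across a period the added protons contract the valence shell; down a group each new principal shell makes the atom larger.
Neither a single period nor a single group — weigh both effects.
Cl > O: period and group pull opposite ways; the down-group shift dominates (99 vs 63 pm).
Si > Cl: both are in period 3; the period trend gives Si the larger value.
K > Si: relative to Si, both the across-period and down-group shifts push K's atomic radius up.
Approximate values (pm): O 63, Si 116, Cl 99, K 196.
So from largest to smallest: K > Si > Cl > O.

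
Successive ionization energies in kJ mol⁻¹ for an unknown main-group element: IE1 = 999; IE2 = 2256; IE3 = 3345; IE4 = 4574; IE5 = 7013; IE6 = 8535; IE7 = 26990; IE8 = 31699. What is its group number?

Group 16

Look for the largest jump between consecutive ionization energies: IE7/IE6 ≈ 3.2, far larger than any earlier ratio.
That jump marks the point where a core electron is being removed. So the atom has 6 valence electrons.
A main-group element with 6 valence electrons is in group 16.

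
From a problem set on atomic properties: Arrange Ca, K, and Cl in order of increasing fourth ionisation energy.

Consider each +3 ion: Ca³⁺ is already 1 electron into the core; K³⁺ is already 2 electrons into the core; Cl³⁺ still has 4 valence electrons.
Pulling an electron out of a noble-gas core costs far more than removing a remaining valence electron, so K and Ca sit at the high end of IE_4.
Tabulated IE_4 (kJ/mol): Ca 6491, K 5877, Cl 5159.
Hence IE_4: Cl < K < Ca.

Cl < K < Ca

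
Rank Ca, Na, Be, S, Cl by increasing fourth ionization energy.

The fourth ionization energy removes an electron from the +3 ion. For each element: Ca³⁺ is already 1 electron into the core; Na³⁺ is already 2 electrons into the core; Be³⁺ is already 1 electron into the core; S³⁺ still has 3 valence electrons; Cl³⁺ still has 4 valence electrons.
Breaking into a closed-shell core is much more expensive than removing a leftover valence electron — Ca, Na and Be have the largest IE_4 here.
Valence configurations: S³⁺ [Ne]3s²3p¹, Cl³⁺ [Ne]3s²3p².
The numbers (kJ/mol): Ca 6491, Na 9543, Be 21007, S 4556, Cl 5159.
Hence IE_4: S < Cl < Ca < Na < Be.

S < Cl < Ca < Na < Be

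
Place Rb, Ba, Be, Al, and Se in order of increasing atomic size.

Be, Se, Al, Ba, Rb

Be is in period 2, group 2; Al is in period 3, group 13; Se is in period 4, group 16; Rb is in period 5, group 1; Ba is in period 6, group 2.
Radius decreases left→right (rising Z_eff, same n) and increases top→bottom (higher n).
These span different periods and groups, so the two trends combine.
Se > Be: period and group pull opposite ways; the down-group shift dominates (116 vs 102 pm).
Al > Se: the two effects oppose for this pair; the across-period effect wins (126 vs 116 pm).
Ba > Al: relative to Al, both the across-period and down-group shifts push Ba's atomic radius up.
Rb > Ba: period and group pull opposite ways; the across-period shift dominates (210 vs 196 pm).
Tabulated atomic radius (pm): Be 102, Al 126, Se 116, Rb 210, Ba 196.
So from smallest to largest: Be < Se < Al < Ba < Rb.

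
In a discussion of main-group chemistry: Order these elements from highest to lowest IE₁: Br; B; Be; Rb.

Be is in period 2, group 2; B is in period 2, group 13; Br is in period 4, group 17; Rb is in period 5, group 1.
Across a period the outer electron is held more tightly (higher IE₁); down a group it sits in a higher shell, more shielded, and comes off more easily.
Here both period and group differ, so the two effects have to be weighed against each other.
B > Rb: both effects reinforce here, so B is clearly the higher of the two.
Be > B: this pair runs against the simple trend — see the exception note.
Br > Be: the two effects oppose for this pair; the across-period effect wins (1140 vs 900 kJ/mol).
Note the exception: Be has a higher first ionization energy than B, contrary to the simple trend — removing B's lone 2p electron is easier than breaking Be's filled 2s².
Approximate values (kJ/mol): Be 900, B 801, Br 1140, Rb 403.
So from highest to lowest: Br > Be > B > Rb.

Br > Be > B > Rb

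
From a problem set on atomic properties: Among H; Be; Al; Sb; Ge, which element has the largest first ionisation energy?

H is in period 1, group 1; Be is in period 2, group 2; Al is in period 3, group 13; Ge is in period 4, group 14; Sb is in period 5, group 15.
Across a period the outer electron is held more tightly (higher IE₁); down a group it sits in a higher shell, more shielded, and comes off more easily.
A diagonal step moves right (one effect) and down (the opposite effect) at once.
Ge > Al: the two effects oppose for this pair; the across-period effect wins (762 vs 578 kJ/mol).
Sb > Ge: the two effects oppose for this pair; the across-period effect wins (831 vs 762 kJ/mol).
Be > Sb: period and group pull opposite ways; the down-group shift dominates (900 vs 831 kJ/mol).
H > Be: period and group pull opposite ways; the down-group shift dominates (1312 vs 900 kJ/mol).
Approximate values (kJ/mol): H 1312, Be 900, Al 578, Ge 762, Sb 831.
The largest first ionisation energy among these belongs to H.

H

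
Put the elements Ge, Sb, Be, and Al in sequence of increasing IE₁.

Be is in period 2, group 2; Al is in period 3, group 13; Ge is in period 4, group 14; Sb is in period 5, group 15.
First ionization energy rises across a period (greater Z_eff holds electrons more tightly) and falls down a group (valence electrons are farther from the nucleus).
These sit on a diagonal, where the across-period and down-group effects partly cancel.
Ge > Al: the two effects oppose for this pair; the across-period effect wins (762 vs 578 kJ/mol).
Sb > Ge: the two effects oppose for this pair; the across-period effect wins (831 vs 762 kJ/mol).
Be > Sb: the two effects oppose for this pair; the down-group effect wins (900 vs 831 kJ/mol).
Tabulated first ionization energy (kJ/mol): Be 900, Al 578, Ge 762, Sb 831.
So from lowest to highest: Al < Ge < Sb < Be.

Al < Ge < Sb < Be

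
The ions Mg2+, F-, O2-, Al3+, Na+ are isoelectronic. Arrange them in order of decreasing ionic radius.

O2-, F-, Na+, Mg2+, Al3+

All of these have 10 electrons, so size is governed by nuclear charge alone: the more protons, the stronger the pull on the same electron cloud, and the smaller the ion.
Nuclear charges: Al3+ (Z=13), Mg2+ (Z=12), Na+ (Z=11), F- (Z=9), O2- (Z=8).
Largest to smallest: O2- > F- > Na+ > Mg2+ > Al3+.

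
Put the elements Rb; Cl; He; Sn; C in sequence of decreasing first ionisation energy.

He, Cl, C, Sn, Rb

Removing the outermost electron gets harder across a period and easier down a group.
These span different periods and groups, so the two trends combine.
Sn > Rb: Sn lies to the right of Rb in period 5, so the across-period effect alone puts Sn higher.
C > Sn: they share group 14; the group trend gives C the larger value.
Cl > C: the two effects oppose for this pair; the across-period effect wins (1251 vs 1086 kJ/mol).
He > Cl: both effects reinforce here, so He is clearly the higher of the two.
Approximate values (kJ/mol): He 2372, C 1086, Cl 1251, Rb 403, Sn 709.
So from highest to lowest: He > Cl > C > Sn > Rb.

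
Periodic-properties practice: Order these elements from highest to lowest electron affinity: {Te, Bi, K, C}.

Te > C > Bi > K

Electron affinity generally becomes more exothermic across a period toward the halogens and less exothermic down a group.
These span different periods and groups, so the two trends combine.
Bi > K: period and group pull opposite ways; the across-period shift dominates (91 vs 48 kJ/mol).
C > Bi: the two effects oppose for this pair; the down-group effect wins (122 vs 91 kJ/mol).
Te > C: the two effects oppose for this pair; the across-period effect wins (190 vs 122 kJ/mol).
Tabulated electron affinity (kJ/mol): C 122, K 48, Te 190, Bi 91.
So from highest to lowest: Te > C > Bi > K.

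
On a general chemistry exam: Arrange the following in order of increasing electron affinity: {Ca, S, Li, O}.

Li is in period 2, group 1; O is in period 2, group 16; S is in period 3, group 16; Ca is in period 4, group 2.
Adding an electron releases more energy for atoms nearer the top right (short of the noble gases).
Here both period and group differ, so the two effects have to be weighed against each other.
Li > Ca: period and group pull opposite ways; the down-group shift dominates (60 vs 2 kJ/mol).
O > Li: O lies to the right of Li in period 2, so the across-period effect alone puts O higher.
S > O: this pair runs against the simple trend — see the exception note.
Note the exception: S has a higher electron affinity than O, contrary to the simple trend — the compact 2p subshell of O repels the added electron more than S's larger 3p does.
For reference (kJ/mol): Li 60, O 141, S 200, Ca 2.
So from lowest to highest: Ca < Li < O < S.

Ca < Li < O < S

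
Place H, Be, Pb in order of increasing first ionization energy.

Pb < Be < H

H is in period 1, group 1; Be is in period 2, group 2; Pb is in period 6, group 14.
Removing the outermost electron gets harder across a period and easier down a group.
Neither a single period nor a single group — weigh both effects.
Be > Pb: period and group pull opposite ways; the down-group shift dominates (900 vs 716 kJ/mol).
H > Be: period and group pull opposite ways; the down-group shift dominates (1312 vs 900 kJ/mol).
For reference (kJ/mol): H 1312, Be 900, Pb 716.
So from lowest to highest: Pb < Be < H.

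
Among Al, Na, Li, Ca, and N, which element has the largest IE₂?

IE_2 is the cost of taking one more electron from the +1 cation: Al⁺ still has 2 valence electrons; Na⁺ is the bare [Ne] core; Li⁺ is the bare [He] core; Ca⁺ still has 1 valence electron; N⁺ still has 4 valence electrons.
Breaking into a closed-shell core is much more expensive than removing a leftover valence electron — Na and Li have the largest IE_2 here.
Valence configurations: Al⁺ [Ne]3s², Ca⁺ [Ar]4s¹, N⁺ [He]2s²2p².
The numbers (kJ/mol): Al 1817, Na 4562, Li 7298, Ca 1145, N 2856.
Putting it together, IE_2: Ca < Al < N < Na < Li.

Li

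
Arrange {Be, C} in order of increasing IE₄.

IE_4 is the cost of taking one more electron from the +3 cation: Be³⁺ is already 1 electron into the core; C³⁺ still has 1 valence electron.
Core electrons are held far more tightly than valence electrons, so Be tops the IE_4 order.
The numbers (kJ/mol): Be 21007, C 6223.
So the fourth ionization energies run C < Be.

C, Be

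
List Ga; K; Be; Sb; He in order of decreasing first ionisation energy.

He is in period 1, group 18; Be is in period 2, group 2; K is in period 4, group 1; Ga is in period 4, group 13; Sb is in period 5, group 15.
Removing the outermost electron gets harder across a period and easier down a group.
Neither a single period nor a single group — weigh both effects.
Ga > K: Ga lies to the right of K in period 4, so the across-period effect alone puts Ga higher.
Sb > Ga: the two effects oppose for this pair; the across-period effect wins (831 vs 579 kJ/mol).
Be > Sb: the two effects oppose for this pair; the down-group effect wins (900 vs 831 kJ/mol).
He > Be: both effects reinforce here, so He is clearly the higher of the two.
Tabulated first ionization energy (kJ/mol): He 2372, Be 900, K 419, Ga 579, Sb 831.
So from highest to lowest: He > Be > Sb > Ga > K.

He > Be > Sb > Ga > K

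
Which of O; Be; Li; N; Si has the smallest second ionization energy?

Si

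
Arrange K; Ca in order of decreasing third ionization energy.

Consider each +2 ion: K²⁺ is already 1 electron into the core; Ca²⁺ is the bare [Ar] core.
All of these are removing an electron from a noble-gas core or deeper; the smaller core (lower principal quantum number) is held far more tightly, and within a period the higher nuclear charge binds the same core more tightly.
The numbers (kJ/mol): K 4420, Ca 4912.
Hence IE_3: K < Ca.

Ca > K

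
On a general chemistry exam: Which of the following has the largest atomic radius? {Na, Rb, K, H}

Rb

Atomic radius shrinks across a period as nuclear charge pulls the same shell inward, and grows down a group as new shells are added.
All are in group 1, so atomic radius increases down the group.
The largest atomic radius among these belongs to Rb.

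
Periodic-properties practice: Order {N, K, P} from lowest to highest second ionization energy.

P, N, K

The second ionization energy removes an electron from the +1 ion. For each element: N⁺ still has 4 valence electrons; K⁺ is the bare [Ar] core; P⁺ still has 4 valence electrons.
Breaking into a closed-shell core is much more expensive than removing a leftover valence electron — K has the largest IE_2 here.
Valence configurations: N⁺ [He]2s²2p², P⁺ [Ne]3s²3p².
Approximate IE_2 values (kJ/mol): N 2856, K 3052, P 1907.
Overall IE_2 order: P < N < K.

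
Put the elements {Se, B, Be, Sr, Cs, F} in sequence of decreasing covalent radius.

Cs, Sr, Se, Be, B, F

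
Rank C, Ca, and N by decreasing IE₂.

N, C, Ca

The second ionization energy removes an electron from the +1 ion. For each element: C⁺ still has 3 valence electrons; Ca⁺ still has 1 valence electron; N⁺ still has 4 valence electrons.
All are still removing valence electrons, so compare the +1 ions as you would atoms: IE_2 generally rises across a period (higher Z_eff) and falls down a group (larger shell), subject to the usual subshell exceptions.
Valence configurations: C⁺ [He]2s²2p¹, Ca⁺ [Ar]4s¹, N⁺ [He]2s²2p².
Tabulated IE_2 (kJ/mol): C 2353, Ca 1145, N 2856.
So the second ionization energies run Ca < C < N.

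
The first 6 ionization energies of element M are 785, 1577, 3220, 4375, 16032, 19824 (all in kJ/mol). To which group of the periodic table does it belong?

Group 14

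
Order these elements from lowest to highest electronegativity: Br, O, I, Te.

Te < I < Br < O

O is in period 2, group 16; Br is in period 4, group 17; Te is in period 5, group 16; I is in period 5, group 17.
Smaller atoms with higher effective nuclear charge are more electronegative.
These span different periods and groups, so the two trends combine.
I > Te: both are in period 5; the period trend gives I the larger value.
Br > I: Br sits above I in group 17, so the down-group effect alone puts Br higher.
O > Br: the two effects oppose for this pair; the down-group effect wins (3.44 vs 2.96).
Approximate values (Pauling): O 3.44, Br 2.96, Te 2.10, I 2.66.
So from lowest to highest: Te < I < Br < O.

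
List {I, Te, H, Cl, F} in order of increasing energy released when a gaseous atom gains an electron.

H < Te < I < F < Cl

H is in period 1, group 1; F is in period 2, group 17; Cl is in period 3, group 17; Te is in period 5, group 16; I is in period 5, group 17.
Electron affinity generally becomes more exothermic across a period toward the halogens and less exothermic down a group.
Neither a single period nor a single group — weigh both effects.
Te > H: period and group pull opposite ways; the across-period shift dominates (190 vs 73 kJ/mol).
I > Te: both are in period 5; the period trend gives I the larger value.
F > I: they share group 17; the group trend gives F the larger value.
Cl > F: this pair runs against the simple trend — see the exception note.
Note the exception: Cl has a higher electron affinity than F, contrary to the simple trend — F's small 2p subshell makes the incoming electron feel strong e⁻–e⁻ repulsion, so Cl actually releases more energy on gaining an electron.
Approximate values (kJ/mol): H 73, F 328, Cl 349, Te 190, I 295.
So from lowest to highest: H < Te < I < F < Cl.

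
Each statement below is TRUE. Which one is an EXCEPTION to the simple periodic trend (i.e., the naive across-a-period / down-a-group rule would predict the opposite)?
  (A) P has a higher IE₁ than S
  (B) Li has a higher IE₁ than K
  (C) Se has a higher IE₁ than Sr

(A)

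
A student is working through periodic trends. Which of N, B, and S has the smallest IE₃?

S

The third ionization energy removes an electron from the +2 ion. For each element: N²⁺ still has 3 valence electrons; B²⁺ still has 1 valence electron; S²⁺ still has 4 valence electrons.
All are still removing valence electrons, so compare the +2 ions as you would atoms: IE_3 generally rises across a period (higher Z_eff) and falls down a group (larger shell), subject to the usual subshell exceptions.
Valence configurations: N²⁺ [He]2s²2p¹, B²⁺ [He]2s¹, S²⁺ [Ne]3s²3p².
The numbers (kJ/mol): N 4578, B 3660, S 3357.
So the third ionization energies run S < B < N.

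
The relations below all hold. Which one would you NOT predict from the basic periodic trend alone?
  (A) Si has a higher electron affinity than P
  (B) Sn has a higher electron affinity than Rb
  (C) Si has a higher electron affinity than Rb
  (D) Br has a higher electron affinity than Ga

(A)

The general trend: electron affinity increases across a period and decreases down a group.
(A) Si (period 3, group 14) vs P (period 3, group 15): the stated order contradicts the simple trend.
(B) Sn (period 5, group 14) vs Rb (period 5, group 1): the stated order agrees with the simple trend.
(C) Si (period 3, group 14) vs Rb (period 5, group 1): the stated order agrees with the simple trend.
(D) Br (period 4, group 17) vs Ga (period 4, group 13): the stated order agrees with the simple trend.
The exception is (A): adding an electron to P's half-filled 3p³ is unfavourable, so Si (3p²) has the more exothermic EA.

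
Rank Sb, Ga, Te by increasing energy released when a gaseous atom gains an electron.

Ga is in period 4, group 13; Sb is in period 5, group 15; Te is in period 5, group 16.
Electron affinity generally becomes more exothermic across a period toward the halogens and less exothermic down a group.
These span different periods and groups, so the two trends combine.
Sb > Ga: the two effects oppose for this pair; the across-period effect wins (103 vs 29 kJ/mol).
Te > Sb: Te lies to the right of Sb in period 5, so the across-period effect alone puts Te higher.
Tabulated electron affinity (kJ/mol): Ga 29, Sb 103, Te 190.
So from lowest to highest: Ga < Sb < Te.

Ga < Sb < Te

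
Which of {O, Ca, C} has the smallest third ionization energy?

Consider each +2 ion: O²⁺ still has 4 valence electrons; Ca²⁺ is the bare [Ar] core; C²⁺ still has 2 valence electrons.
Usually core removal costs more than valence removal, but here the competition is close: a tightly held n=2 valence electron can cost more to remove than an n=3 core electron, so the actual values have to decide it.
Valence configurations: O²⁺ [He]2s²2p², C²⁺ [He]2s².
Approximate IE_3 values (kJ/mol): O 5300, Ca 4912, C 4620.
Putting it together, IE_3: C < Ca < O.

C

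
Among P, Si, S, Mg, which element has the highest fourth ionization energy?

Mg

After 3 electrons have been removed, what remains? P³⁺ still has 2 valence electrons; Si³⁺ still has 1 valence electron; S³⁺ still has 3 valence electrons; Mg³⁺ is already 1 electron into the core.
Core electrons are held far more tightly than valence electrons, so Mg tops the IE_4 order.
Valence configurations: P³⁺ [Ne]3s², Si³⁺ [Ne]3s¹, S³⁺ [Ne]3s²3p¹.
S³⁺ loses a lone 3p electron whereas P³⁺ must break into a filled 3s² pair, so IE_4(P) > IE_4(S) even though S has the higher nuclear charge.
Approximate IE_4 values (kJ/mol): P 4964, Si 4356, S 4556, Mg 10543.
Putting it together, IE_4: Si < S < P < Mg.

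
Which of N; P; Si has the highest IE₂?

After 1 electron has been removed, what remains? N⁺ still has 4 valence electrons; P⁺ still has 4 valence electrons; Si⁺ still has 3 valence electrons.
All are still removing valence electrons, so compare the +1 ions as you would atoms: IE_2 generally rises across a period (higher Z_eff) and falls down a group (larger shell), subject to the usual subshell exceptions.
Valence configurations: N⁺ [He]2s²2p², P⁺ [Ne]3s²3p², Si⁺ [Ne]3s²3p¹.
Tabulated IE_2 (kJ/mol): N 2856, P 1907, Si 1577.
Overall IE_2 order: Si < P < N.

N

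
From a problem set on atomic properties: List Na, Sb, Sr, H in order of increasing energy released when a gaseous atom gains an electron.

Sr < Na < H < Sb

EA tends to increase across a period and decrease down a group, though the pattern is less regular than for IE or radius.
Here both period and group differ, so the two effects have to be weighed against each other.
Na > Sr: period and group pull opposite ways; the down-group shift dominates (53 vs 5 kJ/mol).
H > Na: H sits above Na in group 1, so the down-group effect alone puts H higher.
Sb > H: period and group pull opposite ways; the across-period shift dominates (103 vs 73 kJ/mol).
Approximate values (kJ/mol): H 73, Na 53, Sr 5, Sb 103.
So from lowest to highest: Sr < Na < H < Sb.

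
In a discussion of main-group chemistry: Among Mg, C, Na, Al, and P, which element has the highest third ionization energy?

IE_3 is the cost of taking one more electron from the +2 cation: Mg²⁺ is the bare [Ne] core; C²⁺ still has 2 valence electrons; Na²⁺ is already 1 electron into the core; Al²⁺ still has 1 valence electron; P²⁺ still has 3 valence electrons.
Pulling an electron out of a noble-gas core costs far more than removing a remaining valence electron, so Na and Mg sit at the high end of IE_3.
Valence configurations: C²⁺ [He]2s², Al²⁺ [Ne]3s¹, P²⁺ [Ne]3s²3p¹.
Approximate IE_3 values (kJ/mol): Mg 7733, C 4620, Na 6910, Al 2745, P 2914.
Putting it together, IE_3: Al < P < C < Na < Mg.

Mg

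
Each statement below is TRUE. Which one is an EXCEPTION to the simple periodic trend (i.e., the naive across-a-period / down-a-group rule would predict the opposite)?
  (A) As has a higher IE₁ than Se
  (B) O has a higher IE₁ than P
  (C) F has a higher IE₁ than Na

The general trend: IE₁ increases across a period and decreases down a group.
(A) As (period 4, group 15) vs Se (period 4, group 16): the stated order contradicts the simple trend.
(B) O (period 2, group 16) vs P (period 3, group 15): the stated order agrees with the simple trend.
(C) F (period 2, group 17) vs Na (period 3, group 1): the stated order agrees with the simple trend.
The exception is (A): Se (4p⁴) ionizes more easily than half-filled As (4p³).

(A)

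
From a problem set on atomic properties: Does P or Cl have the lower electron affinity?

P is in period 3, group 15; Cl is in period 3, group 17.
Adding an electron releases more energy for atoms nearer the top right (short of the noble gases).
All lie in period 3, so electron affinity increases left to right.
So P has the lower electron affinity (P < Cl).

P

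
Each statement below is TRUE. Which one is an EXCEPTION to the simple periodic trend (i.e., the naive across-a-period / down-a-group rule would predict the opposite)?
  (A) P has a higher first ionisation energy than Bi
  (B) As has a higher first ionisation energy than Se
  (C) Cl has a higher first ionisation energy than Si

(B)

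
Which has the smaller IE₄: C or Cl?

Cl

Consider each +3 ion: C³⁺ still has 1 valence electron; Cl³⁺ still has 4 valence electrons.
All are still removing valence electrons, so compare the +3 ions as you would atoms: IE_4 generally rises across a period (higher Z_eff) and falls down a group (larger shell), subject to the usual subshell exceptions.
Valence configurations: C³⁺ [He]2s¹, Cl³⁺ [Ne]3s²3p².
The numbers (kJ/mol): C 6223, Cl 5159.
So the fourth ionization energies run Cl < C.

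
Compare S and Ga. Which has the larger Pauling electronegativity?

S is in period 3, group 16; Ga is in period 4, group 13.
Atoms toward the upper right of the periodic table pull bonding electrons most strongly.
Here both period and group differ, so the two effects have to be weighed against each other.
S > Ga: both effects reinforce here, so S is clearly the higher of the two.
Tabulated electronegativity (Pauling): S 2.58, Ga 1.81.
So S has the larger Pauling electronegativity (S > Ga).

S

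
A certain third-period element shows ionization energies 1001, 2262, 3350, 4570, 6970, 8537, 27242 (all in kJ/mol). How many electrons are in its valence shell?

6

Look for the largest jump between consecutive ionization energies: IE7/IE6 ≈ 3.2, far larger than any earlier ratio.
That jump marks the point where a core electron is being removed. So the atom has 6 valence electrons.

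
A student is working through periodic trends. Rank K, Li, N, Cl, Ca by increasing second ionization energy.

IE_2 is the cost of taking one more electron from the +1 cation: K⁺ is the bare [Ar] core; Li⁺ is the bare [He] core; N⁺ still has 4 valence electrons; Cl⁺ still has 6 valence electrons; Ca⁺ still has 1 valence electron.
Core electrons are held far more tightly than valence electrons, so K and Li top the IE_2 order.
Valence configurations: N⁺ [He]2s²2p², Cl⁺ [Ne]3s²3p⁴, Ca⁺ [Ar]4s¹.
Approximate IE_2 values (kJ/mol): K 3052, Li 7298, N 2856, Cl 2298, Ca 1145.
Putting it together, IE_2: Ca < Cl < N < K < Li.

Ca, Cl, N, K, Li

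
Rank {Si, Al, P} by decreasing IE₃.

The third ionization energy removes an electron from the +2 ion. For each element: Si²⁺ still has 2 valence electrons; Al²⁺ still has 1 valence electron; P²⁺ still has 3 valence electrons.
All are still removing valence electrons, so compare the +2 ions as you would atoms: IE_3 generally rises across a period (higher Z_eff) and falls down a group (larger shell), subject to the usual subshell exceptions.
Valence configurations: Si²⁺ [Ne]3s², Al²⁺ [Ne]3s¹, P²⁺ [Ne]3s²3p¹.
P²⁺ loses a lone 3p electron whereas Si²⁺ must break into a filled 3s² pair, so IE_3(Si) > IE_3(P) even though P has the higher nuclear charge.
Approximate IE_3 values (kJ/mol): Si 3232, Al 2745, P 2914.
Overall IE_3 order: Al < P < Si.

Si > P > Al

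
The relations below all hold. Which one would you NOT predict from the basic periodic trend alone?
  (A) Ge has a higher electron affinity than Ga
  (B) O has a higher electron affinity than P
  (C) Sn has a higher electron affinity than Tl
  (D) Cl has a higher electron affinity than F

(D)

The general trend: electron affinity increases across a period and decreases down a group.
(A) Ge (period 4, group 14) vs Ga (period 4, group 13): the stated order agrees with the simple trend.
(B) O (period 2, group 16) vs P (period 3, group 15): the stated order agrees with the simple trend.
(C) Sn (period 5, group 14) vs Tl (period 6, group 13): the stated order agrees with the simple trend.
(D) Cl (period 3, group 17) vs F (period 2, group 17): the stated order contradicts the simple trend.
The exception is (D): F's small 2p subshell makes the incoming electron feel strong e⁻–e⁻ repulsion, so Cl actually releases more energy on gaining an electron.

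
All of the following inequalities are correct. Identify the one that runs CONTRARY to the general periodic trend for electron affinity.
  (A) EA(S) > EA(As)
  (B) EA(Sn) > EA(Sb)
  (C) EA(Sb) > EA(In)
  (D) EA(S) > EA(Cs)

The general trend: electron affinity increases across a period and decreases down a group.
(A) S (period 3, group 16) vs As (period 4, group 15): the stated order agrees with the simple trend.
(B) Sn (period 5, group 14) vs Sb (period 5, group 15): the stated order contradicts the simple trend.
(C) Sb (period 5, group 15) vs In (period 5, group 13): the stated order agrees with the simple trend.
(D) S (period 3, group 16) vs Cs (period 6, group 1): the stated order agrees with the simple trend.
The exception is (B): adding an electron to Sb's half-filled 5p³ is unfavourable, so Sn has the more exothermic EA.

(B)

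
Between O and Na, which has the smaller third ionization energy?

O

The third ionization energy removes an electron from the +2 ion. For each element: O²⁺ still has 4 valence electrons; Na²⁺ is already 1 electron into the core.
Core electrons are held far more tightly than valence electrons, so Na tops the IE_3 order.
Approximate IE_3 values (kJ/mol): O 5300, Na 6910.
So the third ionization energies run O < Na.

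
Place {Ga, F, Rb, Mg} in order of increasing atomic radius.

F is in period 2, group 17; Mg is in period 3, group 2; Ga is in period 4, group 13; Rb is in period 5, group 1.
Across a period the added protons contract the valence shell; down a group each new principal shell makes the atom larger.
These span different periods and groups, so the two trends combine.
Ga > F: relative to F, both the across-period and down-group shifts push Ga's atomic radius up.
Mg > Ga: period and group pull opposite ways; the across-period shift dominates (139 vs 124 pm).
Rb > Mg: relative to Mg, both the across-period and down-group shifts push Rb's atomic radius up.
Tabulated atomic radius (pm): F 64, Mg 139, Ga 124, Rb 210.
So from smallest to largest: F < Ga < Mg < Rb.

F, Ga, Mg, Rb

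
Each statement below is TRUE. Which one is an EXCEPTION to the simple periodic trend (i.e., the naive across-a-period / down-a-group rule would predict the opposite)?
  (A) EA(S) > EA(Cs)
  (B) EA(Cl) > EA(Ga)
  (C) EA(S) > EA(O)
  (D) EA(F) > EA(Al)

The general trend: electron affinity increases across a period and decreases down a group.
(A) S (period 3, group 16) vs Cs (period 6, group 1): the stated order agrees with the simple trend.
(B) Cl (period 3, group 17) vs Ga (period 4, group 13): the stated order agrees with the simple trend.
(C) S (period 3, group 16) vs O (period 2, group 16): the stated order contradicts the simple trend.
(D) F (period 2, group 17) vs Al (period 3, group 13): the stated order agrees with the simple trend.
The exception is (C): the compact 2p subshell of O repels the added electron more than S's larger 3p does.

(C)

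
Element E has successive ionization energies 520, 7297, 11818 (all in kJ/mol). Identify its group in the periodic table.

Look for the largest jump between consecutive ionization energies: IE2/IE1 ≈ 14.0, far larger than any earlier ratio.
That jump marks the point where a core electron is being removed. So the atom has 1 valence electron.
A main-group element with 1 valence electron is in group 1.

Group 1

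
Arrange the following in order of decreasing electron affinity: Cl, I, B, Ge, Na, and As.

Electron affinity generally becomes more exothermic across a period toward the halogens and less exothermic down a group.
Here both period and group differ, so the two effects have to be weighed against each other.
Na > B: this pair runs against the simple trend — see the exception note.
As > Na: period and group pull opposite ways; the across-period shift dominates (78 vs 53 kJ/mol).
Ge > As: this pair runs against the simple trend — see the exception note.
I > Ge: period and group pull opposite ways; the across-period shift dominates (295 vs 119 kJ/mol).
Cl > I: they share group 17; the group trend gives Cl the larger value.
Note the exception: Na has a higher electron affinity than B, contrary to the simple trend — B's ns²np¹ configuration gives only a small electron affinity — the sparsely filled np subshell binds an added electron weakly.
Note the exception: Ge has a higher electron affinity than As, contrary to the simple trend — adding an electron to As's half-filled 4p³ is unfavourable, so Ge (4p²) has the more exothermic EA.
For reference (kJ/mol): B 27, Na 53, Cl 349, Ge 119, As 78, I 295.
So from highest to lowest: Cl > I > Ge > As > Na > B.

Cl > I > Ge > As > Na > B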